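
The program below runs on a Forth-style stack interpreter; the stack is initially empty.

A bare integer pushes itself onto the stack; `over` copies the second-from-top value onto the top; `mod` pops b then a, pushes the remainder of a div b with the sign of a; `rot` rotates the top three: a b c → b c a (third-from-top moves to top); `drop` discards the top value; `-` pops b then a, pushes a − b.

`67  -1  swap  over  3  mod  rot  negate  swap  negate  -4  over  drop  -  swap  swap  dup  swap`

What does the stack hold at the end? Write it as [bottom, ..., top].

67      67
-1      67 -1
swap    -1 67
over    -1 67 -1
3       -1 67 -1 3
mod     -1 67 -1
rot     67 -1 -1
negate  67 -1 1
swap    67 1 -1
negate  67 1 1
-4      67 1 1 -4
over    67 1 1 -4 1
drop    67 1 1 -4
-       67 1 5
swap    67 5 1
swap    67 1 5
dup     67 1 5 5
swap    67 1 5 5

[67, 1, 5, 5]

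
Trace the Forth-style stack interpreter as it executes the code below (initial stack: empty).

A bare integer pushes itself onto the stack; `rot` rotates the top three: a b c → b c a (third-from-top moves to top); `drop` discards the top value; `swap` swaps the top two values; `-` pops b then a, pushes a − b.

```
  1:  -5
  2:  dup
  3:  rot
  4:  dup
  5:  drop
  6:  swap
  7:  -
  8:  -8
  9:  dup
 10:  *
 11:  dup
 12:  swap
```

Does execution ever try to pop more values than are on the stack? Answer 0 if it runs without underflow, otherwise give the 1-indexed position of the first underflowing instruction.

3

-5  -> -5
dup -> -5 -5
rot  — needs 3 operands, stack has 2 → underflow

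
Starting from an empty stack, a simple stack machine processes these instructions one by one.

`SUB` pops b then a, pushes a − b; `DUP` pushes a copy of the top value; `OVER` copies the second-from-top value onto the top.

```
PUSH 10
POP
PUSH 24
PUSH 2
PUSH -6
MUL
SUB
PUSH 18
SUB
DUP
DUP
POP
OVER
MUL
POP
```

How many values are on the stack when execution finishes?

PUSH 10  [10]
POP      []
PUSH 24  [24]
PUSH 2   [24, 2]
PUSH -6  [24, 2, -6]
MUL      [24, -12]
SUB      [36]
PUSH 18  [36, 18]
SUB      [18]
DUP      [18, 18]
DUP      [18, 18, 18]
POP      [18, 18]
OVER     [18, 18, 18]
MUL      [18, 324]
POP      [18]

1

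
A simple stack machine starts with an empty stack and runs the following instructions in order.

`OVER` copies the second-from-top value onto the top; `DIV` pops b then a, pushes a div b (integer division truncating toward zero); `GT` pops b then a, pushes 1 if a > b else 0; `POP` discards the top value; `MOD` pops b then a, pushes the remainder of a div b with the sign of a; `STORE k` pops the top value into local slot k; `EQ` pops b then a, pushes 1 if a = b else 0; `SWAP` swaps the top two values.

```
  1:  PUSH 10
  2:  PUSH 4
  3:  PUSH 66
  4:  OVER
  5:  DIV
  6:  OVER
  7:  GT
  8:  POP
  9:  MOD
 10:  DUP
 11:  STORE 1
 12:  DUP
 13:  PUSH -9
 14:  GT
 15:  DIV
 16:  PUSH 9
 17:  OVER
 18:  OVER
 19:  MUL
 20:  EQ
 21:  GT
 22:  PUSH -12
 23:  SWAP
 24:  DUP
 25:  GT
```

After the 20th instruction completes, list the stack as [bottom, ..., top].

[2, 0]

PUSH 10  [10]
PUSH 4   [10, 4]
PUSH 66  [10, 4, 66]
OVER     [10, 4, 66, 4]
DIV      [10, 4, 16]
OVER     [10, 4, 16, 4]
GT       [10, 4, 1]
POP      [10, 4]
MOD      [2]
DUP      [2, 2]
STORE 1  [2]
DUP      [2, 2]
PUSH -9  [2, 2, -9]
GT       [2, 1]
DIV      [2]
PUSH 9   [2, 9]
OVER     [2, 9, 2]
OVER     [2, 9, 2, 9]
MUL      [2, 9, 18]
EQ       [2, 0]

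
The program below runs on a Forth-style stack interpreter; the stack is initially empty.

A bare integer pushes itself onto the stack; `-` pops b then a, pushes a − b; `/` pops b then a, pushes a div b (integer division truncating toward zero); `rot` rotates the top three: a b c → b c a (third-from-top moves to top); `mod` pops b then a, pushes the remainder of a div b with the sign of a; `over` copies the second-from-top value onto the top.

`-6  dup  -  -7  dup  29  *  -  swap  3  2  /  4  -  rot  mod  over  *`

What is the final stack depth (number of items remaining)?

-6    [-6]
dup   [-6, -6]
-     [0]
-7    [0, -7]
dup   [0, -7, -7]
29    [0, -7, -7, 29]
*     [0, -7, -203]
-     [0, 196]
swap  [196, 0]
3     [196, 0, 3]
2     [196, 0, 3, 2]
/     [196, 0, 1]
4     [196, 0, 1, 4]
-     [196, 0, -3]
rot   [0, -3, 196]
mod   [0, -3]
over  [0, -3, 0]
*     [0, 0]

2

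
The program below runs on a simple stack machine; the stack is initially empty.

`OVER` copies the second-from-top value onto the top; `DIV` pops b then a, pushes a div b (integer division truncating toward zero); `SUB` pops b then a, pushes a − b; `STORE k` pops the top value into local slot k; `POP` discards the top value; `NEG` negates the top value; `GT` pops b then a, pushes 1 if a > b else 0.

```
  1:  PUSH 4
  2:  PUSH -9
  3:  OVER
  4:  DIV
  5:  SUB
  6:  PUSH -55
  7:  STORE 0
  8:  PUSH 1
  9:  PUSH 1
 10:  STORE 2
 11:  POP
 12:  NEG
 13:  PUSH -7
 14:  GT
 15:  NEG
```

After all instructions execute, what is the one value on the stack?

PUSH 4    [4]
PUSH -9   [4, -9]
OVER      [4, -9, 4]
DIV       [4, -2]
SUB       [6]
PUSH -55  [6, -55]
STORE 0   [6]
PUSH 1    [6, 1]
PUSH 1    [6, 1, 1]
STORE 2   [6, 1]
POP       [6]
NEG       [-6]
PUSH -7   [-6, -7]
GT        [1]
NEG       [-1]

-1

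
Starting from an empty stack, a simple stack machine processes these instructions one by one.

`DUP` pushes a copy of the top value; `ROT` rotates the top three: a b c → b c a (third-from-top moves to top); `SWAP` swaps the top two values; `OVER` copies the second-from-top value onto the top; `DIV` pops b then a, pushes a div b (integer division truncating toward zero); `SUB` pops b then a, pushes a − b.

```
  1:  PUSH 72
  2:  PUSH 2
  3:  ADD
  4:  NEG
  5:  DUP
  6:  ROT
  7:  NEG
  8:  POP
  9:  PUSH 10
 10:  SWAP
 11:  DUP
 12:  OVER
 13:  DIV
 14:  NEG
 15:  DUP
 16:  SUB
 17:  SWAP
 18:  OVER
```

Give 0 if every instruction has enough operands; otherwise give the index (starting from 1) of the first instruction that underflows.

PUSH 72  72
PUSH 2   72 2
ADD      74
NEG      -74
DUP      -74 -74
ROT  — needs 3 operands, stack has 2 → underflow

6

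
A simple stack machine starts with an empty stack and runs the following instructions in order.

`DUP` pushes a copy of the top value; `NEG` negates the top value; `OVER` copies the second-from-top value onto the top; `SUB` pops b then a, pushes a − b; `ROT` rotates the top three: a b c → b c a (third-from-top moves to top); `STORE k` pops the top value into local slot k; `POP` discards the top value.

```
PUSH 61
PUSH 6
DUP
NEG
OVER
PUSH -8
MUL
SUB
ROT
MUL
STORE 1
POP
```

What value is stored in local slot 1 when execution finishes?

2562

PUSH 61  61
PUSH 6   61 6
DUP      61 6 6
NEG      61 6 -6
OVER     61 6 -6 6
PUSH -8  61 6 -6 6 -8
MUL      61 6 -6 -48
SUB      61 6 42
ROT      6 42 61
MUL      6 2562
STORE 1  6
POP      (empty)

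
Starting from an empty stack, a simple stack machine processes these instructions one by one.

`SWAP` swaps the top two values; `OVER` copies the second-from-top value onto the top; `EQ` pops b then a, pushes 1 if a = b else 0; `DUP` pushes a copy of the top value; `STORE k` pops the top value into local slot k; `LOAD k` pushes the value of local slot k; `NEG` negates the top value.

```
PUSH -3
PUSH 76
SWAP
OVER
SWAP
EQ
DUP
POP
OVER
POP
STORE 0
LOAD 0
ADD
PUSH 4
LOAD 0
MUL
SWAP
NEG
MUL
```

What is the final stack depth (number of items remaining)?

PUSH -3  [-3]
PUSH 76  [-3, 76]
SWAP     [76, -3]
OVER     [76, -3, 76]
SWAP     [76, 76, -3]
EQ       [76, 0]
DUP      [76, 0, 0]
POP      [76, 0]
OVER     [76, 0, 76]
POP      [76, 0]
STORE 0  [76]
LOAD 0   [76, 0]
ADD      [76]
PUSH 4   [76, 4]
LOAD 0   [76, 4, 0]
MUL      [76, 0]
SWAP     [0, 76]
NEG      [0, -76]
MUL      [0]

1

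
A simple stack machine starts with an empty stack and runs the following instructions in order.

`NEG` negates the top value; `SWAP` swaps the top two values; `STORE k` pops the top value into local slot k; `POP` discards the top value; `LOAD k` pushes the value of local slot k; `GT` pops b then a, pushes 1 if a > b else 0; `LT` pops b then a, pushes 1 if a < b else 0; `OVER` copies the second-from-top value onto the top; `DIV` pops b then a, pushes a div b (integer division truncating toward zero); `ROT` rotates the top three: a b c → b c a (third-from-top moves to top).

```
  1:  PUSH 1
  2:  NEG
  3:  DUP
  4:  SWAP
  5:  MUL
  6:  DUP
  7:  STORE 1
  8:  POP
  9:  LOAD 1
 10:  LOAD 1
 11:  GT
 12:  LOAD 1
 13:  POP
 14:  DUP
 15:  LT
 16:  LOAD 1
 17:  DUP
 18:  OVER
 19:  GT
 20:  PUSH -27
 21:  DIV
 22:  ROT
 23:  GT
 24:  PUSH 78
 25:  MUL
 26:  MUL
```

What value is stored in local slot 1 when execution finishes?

1

PUSH 1   → [1]
NEG      → [-1]
DUP      → [-1, -1]
SWAP     → [-1, -1]
MUL      → [1]
DUP      → [1, 1]
STORE 1  → [1]
POP      → []
LOAD 1   → [1]
LOAD 1   → [1, 1]
GT       → [0]
LOAD 1   → [0, 1]
POP      → [0]
DUP      → [0, 0]
LT       → [0]
LOAD 1   → [0, 1]
DUP      → [0, 1, 1]
OVER     → [0, 1, 1, 1]
GT       → [0, 1, 0]
PUSH -27 → [0, 1, 0, -27]
DIV      → [0, 1, 0]
ROT      → [1, 0, 0]
GT       → [1, 0]
PUSH 78  → [1, 0, 78]
MUL      → [1, 0]
MUL      → [0]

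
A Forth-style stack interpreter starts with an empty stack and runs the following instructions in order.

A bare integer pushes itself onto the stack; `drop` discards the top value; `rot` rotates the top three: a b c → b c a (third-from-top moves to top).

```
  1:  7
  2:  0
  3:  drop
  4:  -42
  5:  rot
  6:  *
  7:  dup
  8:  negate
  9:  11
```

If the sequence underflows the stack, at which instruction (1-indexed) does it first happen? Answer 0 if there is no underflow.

7    → 7
0    → 7 0
drop → 7
-42  → 7 -42
rot  — needs 3 operands, stack has 2 → underflow

5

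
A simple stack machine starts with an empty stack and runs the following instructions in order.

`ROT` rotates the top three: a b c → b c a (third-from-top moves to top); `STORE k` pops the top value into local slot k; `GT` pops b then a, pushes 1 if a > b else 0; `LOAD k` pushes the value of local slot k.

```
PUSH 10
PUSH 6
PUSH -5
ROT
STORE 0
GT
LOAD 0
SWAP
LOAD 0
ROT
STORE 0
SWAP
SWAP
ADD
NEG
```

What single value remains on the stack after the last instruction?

PUSH 10  10
PUSH 6   10 6
PUSH -5  10 6 -5
ROT      6 -5 10
STORE 0  6 -5
GT       1
LOAD 0   1 10
SWAP     10 1
LOAD 0   10 1 10
ROT      1 10 10
STORE 0  1 10
SWAP     10 1
SWAP     1 10
ADD      11
NEG      -11

-11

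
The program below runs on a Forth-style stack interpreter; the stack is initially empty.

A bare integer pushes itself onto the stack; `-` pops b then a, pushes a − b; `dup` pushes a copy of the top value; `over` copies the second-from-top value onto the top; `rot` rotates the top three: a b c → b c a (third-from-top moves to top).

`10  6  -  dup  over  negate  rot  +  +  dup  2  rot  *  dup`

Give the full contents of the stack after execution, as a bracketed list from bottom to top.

[4, 8, 8]

10     : [10]
6      : [10, 6]
-      : [4]
dup    : [4, 4]
over   : [4, 4, 4]
negate : [4, 4, -4]
rot    : [4, -4, 4]
+      : [4, 0]
+      : [4]
dup    : [4, 4]
2      : [4, 4, 2]
rot    : [4, 2, 4]
*      : [4, 8]
dup    : [4, 8, 8]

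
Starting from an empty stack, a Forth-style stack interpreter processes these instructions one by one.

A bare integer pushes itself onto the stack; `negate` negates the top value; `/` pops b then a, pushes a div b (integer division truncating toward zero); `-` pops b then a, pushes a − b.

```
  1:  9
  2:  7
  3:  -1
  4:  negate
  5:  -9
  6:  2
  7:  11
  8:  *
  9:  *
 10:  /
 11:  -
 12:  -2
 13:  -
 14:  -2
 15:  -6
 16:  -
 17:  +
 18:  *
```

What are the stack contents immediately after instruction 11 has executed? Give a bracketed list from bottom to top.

[9, 7]

9      -> [9]
7      -> [9, 7]
-1     -> [9, 7, -1]
negate -> [9, 7, 1]
-9     -> [9, 7, 1, -9]
2      -> [9, 7, 1, -9, 2]
11     -> [9, 7, 1, -9, 2, 11]
*      -> [9, 7, 1, -9, 22]
*      -> [9, 7, 1, -198]
/      -> [9, 7, 0]
-      -> [9, 7]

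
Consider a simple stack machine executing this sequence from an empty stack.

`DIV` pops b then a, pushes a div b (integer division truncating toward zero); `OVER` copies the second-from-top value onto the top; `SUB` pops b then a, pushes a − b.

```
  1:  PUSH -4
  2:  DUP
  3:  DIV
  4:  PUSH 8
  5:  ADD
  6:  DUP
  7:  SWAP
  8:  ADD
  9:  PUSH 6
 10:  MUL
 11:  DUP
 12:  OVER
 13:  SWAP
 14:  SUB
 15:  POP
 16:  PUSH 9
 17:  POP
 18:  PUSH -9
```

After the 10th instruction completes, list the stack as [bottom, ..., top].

PUSH -4 → -4
DUP     → -4 -4
DIV     → 1
PUSH 8  → 1 8
ADD     → 9
DUP     → 9 9
SWAP    → 9 9
ADD     → 18
PUSH 6  → 18 6
MUL     → 108

[108]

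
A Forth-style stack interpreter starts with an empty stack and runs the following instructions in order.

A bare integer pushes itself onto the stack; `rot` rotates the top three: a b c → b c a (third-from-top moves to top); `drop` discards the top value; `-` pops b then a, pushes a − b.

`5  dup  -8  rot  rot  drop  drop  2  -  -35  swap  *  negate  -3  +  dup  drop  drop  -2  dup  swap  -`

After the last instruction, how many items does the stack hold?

5      -> [5]
dup    -> [5, 5]
-8     -> [5, 5, -8]
rot    -> [5, -8, 5]
rot    -> [-8, 5, 5]
drop   -> [-8, 5]
drop   -> [-8]
2      -> [-8, 2]
-      -> [-10]
-35    -> [-10, -35]
swap   -> [-35, -10]
*      -> [350]
negate -> [-350]
-3     -> [-350, -3]
+      -> [-353]
dup    -> [-353, -353]
drop   -> [-353]
drop   -> []
-2     -> [-2]
dup    -> [-2, -2]
swap   -> [-2, -2]
-      -> [0]

1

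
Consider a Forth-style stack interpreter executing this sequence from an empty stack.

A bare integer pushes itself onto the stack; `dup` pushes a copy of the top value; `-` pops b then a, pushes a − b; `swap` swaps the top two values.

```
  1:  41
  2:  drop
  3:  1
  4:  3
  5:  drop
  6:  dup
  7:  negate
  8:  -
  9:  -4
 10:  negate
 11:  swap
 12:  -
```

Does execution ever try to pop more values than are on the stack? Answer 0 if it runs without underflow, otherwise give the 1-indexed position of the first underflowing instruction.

41     → 41
drop   → (empty)
1      → 1
3      → 1 3
drop   → 1
dup    → 1 1
negate → 1 -1
-      → 2
-4     → 2 -4
negate → 2 4
swap   → 4 2
-      → 2

0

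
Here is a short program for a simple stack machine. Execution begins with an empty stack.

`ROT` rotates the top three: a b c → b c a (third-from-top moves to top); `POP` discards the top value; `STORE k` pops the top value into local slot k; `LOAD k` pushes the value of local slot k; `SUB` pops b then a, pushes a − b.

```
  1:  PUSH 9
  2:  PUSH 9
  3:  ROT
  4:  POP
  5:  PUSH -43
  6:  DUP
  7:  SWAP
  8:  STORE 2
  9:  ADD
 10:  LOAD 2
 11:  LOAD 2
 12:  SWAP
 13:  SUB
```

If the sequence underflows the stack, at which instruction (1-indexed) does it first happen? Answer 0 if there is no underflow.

3

PUSH 9 -> [9]
PUSH 9 -> [9, 9]
ROT  — needs 3 operands, stack has 2 → underflow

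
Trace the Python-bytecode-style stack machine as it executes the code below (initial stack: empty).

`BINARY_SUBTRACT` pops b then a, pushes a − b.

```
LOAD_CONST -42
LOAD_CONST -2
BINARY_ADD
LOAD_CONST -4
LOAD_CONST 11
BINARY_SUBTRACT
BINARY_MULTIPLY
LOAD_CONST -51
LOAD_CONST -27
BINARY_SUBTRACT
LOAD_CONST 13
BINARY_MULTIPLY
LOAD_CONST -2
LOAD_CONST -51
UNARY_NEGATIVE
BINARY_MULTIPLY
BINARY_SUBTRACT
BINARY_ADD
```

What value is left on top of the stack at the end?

LOAD_CONST -42  : [-42]
LOAD_CONST -2   : [-42, -2]
BINARY_ADD      : [-44]
LOAD_CONST -4   : [-44, -4]
LOAD_CONST 11   : [-44, -4, 11]
BINARY_SUBTRACT : [-44, -15]
BINARY_MULTIPLY : [660]
LOAD_CONST -51  : [660, -51]
LOAD_CONST -27  : [660, -51, -27]
BINARY_SUBTRACT : [660, -24]
LOAD_CONST 13   : [660, -24, 13]
BINARY_MULTIPLY : [660, -312]
LOAD_CONST -2   : [660, -312, -2]
LOAD_CONST -51  : [660, -312, -2, -51]
UNARY_NEGATIVE  : [660, -312, -2, 51]
BINARY_MULTIPLY : [660, -312, -102]
BINARY_SUBTRACT : [660, -210]
BINARY_ADD      : [450]

450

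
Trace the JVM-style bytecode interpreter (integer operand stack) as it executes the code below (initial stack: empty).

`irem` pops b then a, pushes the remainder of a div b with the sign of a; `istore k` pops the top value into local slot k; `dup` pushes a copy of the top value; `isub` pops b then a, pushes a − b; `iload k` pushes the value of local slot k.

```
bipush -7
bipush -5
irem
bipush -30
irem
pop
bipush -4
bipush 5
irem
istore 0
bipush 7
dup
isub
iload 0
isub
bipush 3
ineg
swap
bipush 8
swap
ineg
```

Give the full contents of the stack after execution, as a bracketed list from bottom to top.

[-3, 8, -4]

bipush -7  : [-7]
bipush -5  : [-7, -5]
irem       : [-2]
bipush -30 : [-2, -30]
irem       : [-2]
pop        : []
bipush -4  : [-4]
bipush 5   : [-4, 5]
irem       : [-4]
istore 0   : []
bipush 7   : [7]
dup        : [7, 7]
isub       : [0]
iload 0    : [0, -4]
isub       : [4]
bipush 3   : [4, 3]
ineg       : [4, -3]
swap       : [-3, 4]
bipush 8   : [-3, 4, 8]
swap       : [-3, 8, 4]
ineg       : [-3, 8, -4]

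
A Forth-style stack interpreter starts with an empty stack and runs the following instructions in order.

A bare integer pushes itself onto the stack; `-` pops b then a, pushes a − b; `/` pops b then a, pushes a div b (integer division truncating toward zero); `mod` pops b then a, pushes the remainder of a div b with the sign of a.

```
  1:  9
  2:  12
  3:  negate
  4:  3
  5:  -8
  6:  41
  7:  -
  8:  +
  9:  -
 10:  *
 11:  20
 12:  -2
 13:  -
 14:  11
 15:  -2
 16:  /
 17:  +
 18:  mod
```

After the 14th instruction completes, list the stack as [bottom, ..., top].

[306, 22, 11]

9       [9]
12      [9, 12]
negate  [9, -12]
3       [9, -12, 3]
-8      [9, -12, 3, -8]
41      [9, -12, 3, -8, 41]
-       [9, -12, 3, -49]
+       [9, -12, -46]
-       [9, 34]
*       [306]
20      [306, 20]
-2      [306, 20, -2]
-       [306, 22]
11      [306, 22, 11]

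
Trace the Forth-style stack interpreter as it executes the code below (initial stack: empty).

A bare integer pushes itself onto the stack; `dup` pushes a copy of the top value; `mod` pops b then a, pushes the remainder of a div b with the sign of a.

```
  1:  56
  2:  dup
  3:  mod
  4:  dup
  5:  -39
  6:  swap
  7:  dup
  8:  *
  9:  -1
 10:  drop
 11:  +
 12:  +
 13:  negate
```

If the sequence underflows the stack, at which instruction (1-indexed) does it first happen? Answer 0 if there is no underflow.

56     : [56]
dup    : [56, 56]
mod    : [0]
dup    : [0, 0]
-39    : [0, 0, -39]
swap   : [0, -39, 0]
dup    : [0, -39, 0, 0]
*      : [0, -39, 0]
-1     : [0, -39, 0, -1]
drop   : [0, -39, 0]
+      : [0, -39]
+      : [-39]
negate : [39]

0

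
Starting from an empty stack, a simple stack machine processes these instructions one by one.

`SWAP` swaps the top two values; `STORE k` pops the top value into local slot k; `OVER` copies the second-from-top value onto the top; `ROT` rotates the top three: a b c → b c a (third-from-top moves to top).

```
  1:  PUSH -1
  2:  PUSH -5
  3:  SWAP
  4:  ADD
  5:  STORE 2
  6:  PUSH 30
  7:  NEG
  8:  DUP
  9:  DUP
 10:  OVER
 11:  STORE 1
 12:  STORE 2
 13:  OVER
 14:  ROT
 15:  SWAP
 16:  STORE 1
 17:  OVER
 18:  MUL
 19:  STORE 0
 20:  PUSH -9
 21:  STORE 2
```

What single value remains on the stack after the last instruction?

-30

PUSH -1 -> -1
PUSH -5 -> -1 -5
SWAP    -> -5 -1
ADD     -> -6
STORE 2 -> (empty)
PUSH 30 -> 30
NEG     -> -30
DUP     -> -30 -30
DUP     -> -30 -30 -30
OVER    -> -30 -30 -30 -30
STORE 1 -> -30 -30 -30
STORE 2 -> -30 -30
OVER    -> -30 -30 -30
ROT     -> -30 -30 -30
SWAP    -> -30 -30 -30
STORE 1 -> -30 -30
OVER    -> -30 -30 -30
MUL     -> -30 900
STORE 0 -> -30
PUSH -9 -> -30 -9
STORE 2 -> -30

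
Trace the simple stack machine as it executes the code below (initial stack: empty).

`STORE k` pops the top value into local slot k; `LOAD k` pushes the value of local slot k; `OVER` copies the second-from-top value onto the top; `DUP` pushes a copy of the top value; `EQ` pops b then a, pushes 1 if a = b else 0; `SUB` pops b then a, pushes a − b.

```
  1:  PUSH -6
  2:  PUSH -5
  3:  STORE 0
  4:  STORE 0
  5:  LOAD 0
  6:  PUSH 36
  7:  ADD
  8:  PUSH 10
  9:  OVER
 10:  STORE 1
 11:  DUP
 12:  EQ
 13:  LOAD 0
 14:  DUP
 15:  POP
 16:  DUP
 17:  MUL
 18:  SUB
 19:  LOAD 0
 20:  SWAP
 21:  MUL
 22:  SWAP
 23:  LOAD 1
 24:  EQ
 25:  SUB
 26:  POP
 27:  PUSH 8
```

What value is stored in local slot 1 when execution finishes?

30

PUSH -6 -> -6
PUSH -5 -> -6 -5
STORE 0 -> -6
STORE 0 -> (empty)
LOAD 0  -> -6
PUSH 36 -> -6 36
ADD     -> 30
PUSH 10 -> 30 10
OVER    -> 30 10 30
STORE 1 -> 30 10
DUP     -> 30 10 10
EQ      -> 30 1
LOAD 0  -> 30 1 -6
DUP     -> 30 1 -6 -6
POP     -> 30 1 -6
DUP     -> 30 1 -6 -6
MUL     -> 30 1 36
SUB     -> 30 -35
LOAD 0  -> 30 -35 -6
SWAP    -> 30 -6 -35
MUL     -> 30 210
SWAP    -> 210 30
LOAD 1  -> 210 30 30
EQ      -> 210 1
SUB     -> 209
POP     -> (empty)
PUSH 8  -> 8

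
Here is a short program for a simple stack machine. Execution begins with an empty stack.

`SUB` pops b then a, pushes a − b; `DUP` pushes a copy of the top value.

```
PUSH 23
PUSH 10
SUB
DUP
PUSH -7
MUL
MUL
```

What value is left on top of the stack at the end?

PUSH 23 → 23
PUSH 10 → 23 10
SUB     → 13
DUP     → 13 13
PUSH -7 → 13 13 -7
MUL     → 13 -91
MUL     → -1183

-1183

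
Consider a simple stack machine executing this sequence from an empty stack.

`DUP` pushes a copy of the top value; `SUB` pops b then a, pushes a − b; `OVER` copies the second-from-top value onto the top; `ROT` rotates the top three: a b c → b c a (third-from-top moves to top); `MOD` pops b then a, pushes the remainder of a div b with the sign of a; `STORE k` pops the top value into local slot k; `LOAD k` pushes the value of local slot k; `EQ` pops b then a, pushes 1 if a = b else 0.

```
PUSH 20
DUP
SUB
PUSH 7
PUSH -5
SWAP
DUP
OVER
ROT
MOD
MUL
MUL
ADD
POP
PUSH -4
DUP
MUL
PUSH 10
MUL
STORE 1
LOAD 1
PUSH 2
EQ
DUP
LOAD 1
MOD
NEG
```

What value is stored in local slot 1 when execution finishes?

160

PUSH 20  [20]
DUP      [20, 20]
SUB      [0]
PUSH 7   [0, 7]
PUSH -5  [0, 7, -5]
SWAP     [0, -5, 7]
DUP      [0, -5, 7, 7]
OVER     [0, -5, 7, 7, 7]
ROT      [0, -5, 7, 7, 7]
MOD      [0, -5, 7, 0]
MUL      [0, -5, 0]
MUL      [0, 0]
ADD      [0]
POP      []
PUSH -4  [-4]
DUP      [-4, -4]
MUL      [16]
PUSH 10  [16, 10]
MUL      [160]
STORE 1  []
LOAD 1   [160]
PUSH 2   [160, 2]
EQ       [0]
DUP      [0, 0]
LOAD 1   [0, 0, 160]
MOD      [0, 0]
NEG      [0, 0]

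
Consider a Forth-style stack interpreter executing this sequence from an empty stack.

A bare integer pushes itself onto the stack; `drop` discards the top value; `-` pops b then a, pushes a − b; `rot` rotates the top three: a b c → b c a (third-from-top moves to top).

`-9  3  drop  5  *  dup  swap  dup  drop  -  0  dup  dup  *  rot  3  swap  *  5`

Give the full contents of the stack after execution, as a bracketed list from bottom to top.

[0, 0, 0, 5]

-9   → [-9]
3    → [-9, 3]
drop → [-9]
5    → [-9, 5]
*    → [-45]
dup  → [-45, -45]
swap → [-45, -45]
dup  → [-45, -45, -45]
drop → [-45, -45]
-    → [0]
0    → [0, 0]
dup  → [0, 0, 0]
dup  → [0, 0, 0, 0]
*    → [0, 0, 0]
rot  → [0, 0, 0]
3    → [0, 0, 0, 3]
swap → [0, 0, 3, 0]
*    → [0, 0, 0]
5    → [0, 0, 0, 5]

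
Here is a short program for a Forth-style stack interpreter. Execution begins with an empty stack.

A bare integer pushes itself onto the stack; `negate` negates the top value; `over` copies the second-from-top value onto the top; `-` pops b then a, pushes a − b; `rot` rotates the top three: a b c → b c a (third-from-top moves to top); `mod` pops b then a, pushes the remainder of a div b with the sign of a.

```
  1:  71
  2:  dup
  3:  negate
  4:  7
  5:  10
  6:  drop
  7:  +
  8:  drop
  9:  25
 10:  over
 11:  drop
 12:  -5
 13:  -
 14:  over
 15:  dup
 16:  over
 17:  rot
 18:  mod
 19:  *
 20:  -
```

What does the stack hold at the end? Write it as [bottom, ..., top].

71     -> 71
dup    -> 71 71
negate -> 71 -71
7      -> 71 -71 7
10     -> 71 -71 7 10
drop   -> 71 -71 7
+      -> 71 -64
drop   -> 71
25     -> 71 25
over   -> 71 25 71
drop   -> 71 25
-5     -> 71 25 -5
-      -> 71 30
over   -> 71 30 71
dup    -> 71 30 71 71
over   -> 71 30 71 71 71
rot    -> 71 30 71 71 71
mod    -> 71 30 71 0
*      -> 71 30 0
-      -> 71 30

[71, 30]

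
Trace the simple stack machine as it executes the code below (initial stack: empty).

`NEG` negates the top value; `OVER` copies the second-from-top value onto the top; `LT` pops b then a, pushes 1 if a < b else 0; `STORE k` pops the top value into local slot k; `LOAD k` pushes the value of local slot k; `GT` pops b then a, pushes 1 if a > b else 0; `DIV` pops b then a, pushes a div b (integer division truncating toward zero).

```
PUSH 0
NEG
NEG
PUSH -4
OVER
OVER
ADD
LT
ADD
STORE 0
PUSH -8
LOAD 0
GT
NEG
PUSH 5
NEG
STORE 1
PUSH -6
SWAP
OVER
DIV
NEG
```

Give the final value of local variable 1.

PUSH 0  -> [0]
NEG     -> [0]
NEG     -> [0]
PUSH -4 -> [0, -4]
OVER    -> [0, -4, 0]
OVER    -> [0, -4, 0, -4]
ADD     -> [0, -4, -4]
LT      -> [0, 0]
ADD     -> [0]
STORE 0 -> []
PUSH -8 -> [-8]
LOAD 0  -> [-8, 0]
GT      -> [0]
NEG     -> [0]
PUSH 5  -> [0, 5]
NEG     -> [0, -5]
STORE 1 -> [0]
PUSH -6 -> [0, -6]
SWAP    -> [-6, 0]
OVER    -> [-6, 0, -6]
DIV     -> [-6, 0]
NEG     -> [-6, 0]

-5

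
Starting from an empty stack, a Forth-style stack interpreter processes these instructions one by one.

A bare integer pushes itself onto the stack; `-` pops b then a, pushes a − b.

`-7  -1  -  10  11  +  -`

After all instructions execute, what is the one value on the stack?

-27

-7  -7
-1  -7 -1
-   -6
10  -6 10
11  -6 10 11
+   -6 21
-   -27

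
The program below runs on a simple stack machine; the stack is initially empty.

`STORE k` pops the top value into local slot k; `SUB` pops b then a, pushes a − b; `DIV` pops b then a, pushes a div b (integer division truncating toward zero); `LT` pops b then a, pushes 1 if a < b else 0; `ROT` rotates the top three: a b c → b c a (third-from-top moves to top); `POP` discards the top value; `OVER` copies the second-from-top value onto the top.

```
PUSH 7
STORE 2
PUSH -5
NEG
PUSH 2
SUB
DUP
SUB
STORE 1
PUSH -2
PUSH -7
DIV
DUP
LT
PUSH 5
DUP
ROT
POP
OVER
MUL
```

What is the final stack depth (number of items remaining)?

PUSH 7  -> 7
STORE 2 -> (empty)
PUSH -5 -> -5
NEG     -> 5
PUSH 2  -> 5 2
SUB     -> 3
DUP     -> 3 3
SUB     -> 0
STORE 1 -> (empty)
PUSH -2 -> -2
PUSH -7 -> -2 -7
DIV     -> 0
DUP     -> 0 0
LT      -> 0
PUSH 5  -> 0 5
DUP     -> 0 5 5
ROT     -> 5 5 0
POP     -> 5 5
OVER    -> 5 5 5
MUL     -> 5 25

2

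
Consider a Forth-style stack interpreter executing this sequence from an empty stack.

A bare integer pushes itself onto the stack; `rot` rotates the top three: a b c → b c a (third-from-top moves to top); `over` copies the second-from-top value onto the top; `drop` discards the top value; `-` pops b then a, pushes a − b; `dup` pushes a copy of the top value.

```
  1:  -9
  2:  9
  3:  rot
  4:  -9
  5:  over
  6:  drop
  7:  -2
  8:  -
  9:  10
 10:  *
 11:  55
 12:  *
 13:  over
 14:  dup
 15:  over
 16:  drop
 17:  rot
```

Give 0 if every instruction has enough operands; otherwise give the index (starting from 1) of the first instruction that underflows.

-9 → -9
9  → -9 9
rot  — needs 3 operands, stack has 2 → underflow

3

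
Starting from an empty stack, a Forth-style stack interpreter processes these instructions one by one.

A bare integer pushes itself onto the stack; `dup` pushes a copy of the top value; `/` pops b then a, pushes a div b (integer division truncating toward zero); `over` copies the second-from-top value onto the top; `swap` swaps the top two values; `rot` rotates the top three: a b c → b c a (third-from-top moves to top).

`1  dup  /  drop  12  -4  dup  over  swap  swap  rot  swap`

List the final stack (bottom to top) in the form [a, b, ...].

[12, -4, -4, -4]

1    : [1]
dup  : [1, 1]
/    : [1]
drop : []
12   : [12]
-4   : [12, -4]
dup  : [12, -4, -4]
over : [12, -4, -4, -4]
swap : [12, -4, -4, -4]
swap : [12, -4, -4, -4]
rot  : [12, -4, -4, -4]
swap : [12, -4, -4, -4]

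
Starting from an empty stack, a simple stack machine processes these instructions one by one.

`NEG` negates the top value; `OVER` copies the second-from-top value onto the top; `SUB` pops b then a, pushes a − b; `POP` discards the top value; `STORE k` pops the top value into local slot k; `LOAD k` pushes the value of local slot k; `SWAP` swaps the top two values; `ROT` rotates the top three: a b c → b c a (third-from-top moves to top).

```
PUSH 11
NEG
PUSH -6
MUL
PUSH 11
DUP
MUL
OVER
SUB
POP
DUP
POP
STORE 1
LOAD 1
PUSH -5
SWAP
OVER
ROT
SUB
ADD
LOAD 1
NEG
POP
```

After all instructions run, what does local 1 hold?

PUSH 11  [11]
NEG      [-11]
PUSH -6  [-11, -6]
MUL      [66]
PUSH 11  [66, 11]
DUP      [66, 11, 11]
MUL      [66, 121]
OVER     [66, 121, 66]
SUB      [66, 55]
POP      [66]
DUP      [66, 66]
POP      [66]
STORE 1  []
LOAD 1   [66]
PUSH -5  [66, -5]
SWAP     [-5, 66]
OVER     [-5, 66, -5]
ROT      [66, -5, -5]
SUB      [66, 0]
ADD      [66]
LOAD 1   [66, 66]
NEG      [66, -66]
POP      [66]

66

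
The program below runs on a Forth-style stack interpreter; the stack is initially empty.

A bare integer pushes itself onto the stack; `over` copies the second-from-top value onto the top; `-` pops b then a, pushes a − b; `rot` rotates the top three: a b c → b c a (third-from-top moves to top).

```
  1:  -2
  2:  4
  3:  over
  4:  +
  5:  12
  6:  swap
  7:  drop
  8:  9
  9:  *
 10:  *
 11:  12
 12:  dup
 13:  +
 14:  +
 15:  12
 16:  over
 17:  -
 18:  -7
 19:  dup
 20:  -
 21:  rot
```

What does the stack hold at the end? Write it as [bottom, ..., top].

[204, 0, -192]

-2    -2
4     -2 4
over  -2 4 -2
+     -2 2
12    -2 2 12
swap  -2 12 2
drop  -2 12
9     -2 12 9
*     -2 108
*     -216
12    -216 12
dup   -216 12 12
+     -216 24
+     -192
12    -192 12
over  -192 12 -192
-     -192 204
-7    -192 204 -7
dup   -192 204 -7 -7
-     -192 204 0
rot   204 0 -192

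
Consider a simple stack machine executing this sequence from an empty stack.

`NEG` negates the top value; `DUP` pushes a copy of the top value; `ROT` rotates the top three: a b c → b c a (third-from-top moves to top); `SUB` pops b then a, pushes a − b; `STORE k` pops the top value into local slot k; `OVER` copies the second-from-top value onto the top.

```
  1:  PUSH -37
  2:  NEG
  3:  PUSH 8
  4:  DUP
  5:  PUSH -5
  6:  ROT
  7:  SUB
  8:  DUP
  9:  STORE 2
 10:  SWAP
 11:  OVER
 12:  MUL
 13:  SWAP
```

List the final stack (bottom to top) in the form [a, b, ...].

[37, -104, -13]

PUSH -37 : [-37]
NEG      : [37]
PUSH 8   : [37, 8]
DUP      : [37, 8, 8]
PUSH -5  : [37, 8, 8, -5]
ROT      : [37, 8, -5, 8]
SUB      : [37, 8, -13]
DUP      : [37, 8, -13, -13]
STORE 2  : [37, 8, -13]
SWAP     : [37, -13, 8]
OVER     : [37, -13, 8, -13]
MUL      : [37, -13, -104]
SWAP     : [37, -104, -13]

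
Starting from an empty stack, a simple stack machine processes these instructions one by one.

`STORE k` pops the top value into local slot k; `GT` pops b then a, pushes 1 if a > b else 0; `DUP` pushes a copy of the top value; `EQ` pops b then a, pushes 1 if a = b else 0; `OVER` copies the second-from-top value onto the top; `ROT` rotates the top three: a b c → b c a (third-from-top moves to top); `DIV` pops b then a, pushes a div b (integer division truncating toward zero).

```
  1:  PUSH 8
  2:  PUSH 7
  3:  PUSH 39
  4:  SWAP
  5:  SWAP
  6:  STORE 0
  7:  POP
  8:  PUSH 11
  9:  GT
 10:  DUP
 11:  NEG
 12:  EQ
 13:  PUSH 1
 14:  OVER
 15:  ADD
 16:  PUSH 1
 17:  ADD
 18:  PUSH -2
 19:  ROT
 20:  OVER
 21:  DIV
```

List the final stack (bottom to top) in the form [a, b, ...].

[3, -2, 0]

PUSH 8  → 8
PUSH 7  → 8 7
PUSH 39 → 8 7 39
SWAP    → 8 39 7
SWAP    → 8 7 39
STORE 0 → 8 7
POP     → 8
PUSH 11 → 8 11
GT      → 0
DUP     → 0 0
NEG     → 0 0
EQ      → 1
PUSH 1  → 1 1
OVER    → 1 1 1
ADD     → 1 2
PUSH 1  → 1 2 1
ADD     → 1 3
PUSH -2 → 1 3 -2
ROT     → 3 -2 1
OVER    → 3 -2 1 -2
DIV     → 3 -2 0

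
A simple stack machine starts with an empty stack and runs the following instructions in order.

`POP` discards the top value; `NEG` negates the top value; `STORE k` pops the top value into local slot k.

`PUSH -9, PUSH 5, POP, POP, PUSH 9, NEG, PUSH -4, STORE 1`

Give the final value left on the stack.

PUSH -9 -> [-9]
PUSH 5  -> [-9, 5]
POP     -> [-9]
POP     -> []
PUSH 9  -> [9]
NEG     -> [-9]
PUSH -4 -> [-9, -4]
STORE 1 -> [-9]

-9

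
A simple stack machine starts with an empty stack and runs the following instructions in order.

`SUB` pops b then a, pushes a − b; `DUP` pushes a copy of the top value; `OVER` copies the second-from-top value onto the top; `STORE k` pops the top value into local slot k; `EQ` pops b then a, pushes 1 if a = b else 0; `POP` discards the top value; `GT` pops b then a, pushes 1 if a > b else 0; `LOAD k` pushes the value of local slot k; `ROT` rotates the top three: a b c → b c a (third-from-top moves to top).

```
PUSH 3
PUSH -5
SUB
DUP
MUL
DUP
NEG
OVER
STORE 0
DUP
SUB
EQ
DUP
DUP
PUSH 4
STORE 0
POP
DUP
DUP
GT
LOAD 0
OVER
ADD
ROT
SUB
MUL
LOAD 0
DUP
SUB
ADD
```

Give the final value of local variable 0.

PUSH 3  : 3
PUSH -5 : 3 -5
SUB     : 8
DUP     : 8 8
MUL     : 64
DUP     : 64 64
NEG     : 64 -64
OVER    : 64 -64 64
STORE 0 : 64 -64
DUP     : 64 -64 -64
SUB     : 64 0
EQ      : 0
DUP     : 0 0
DUP     : 0 0 0
PUSH 4  : 0 0 0 4
STORE 0 : 0 0 0
POP     : 0 0
DUP     : 0 0 0
DUP     : 0 0 0 0
GT      : 0 0 0
LOAD 0  : 0 0 0 4
OVER    : 0 0 0 4 0
ADD     : 0 0 0 4
ROT     : 0 0 4 0
SUB     : 0 0 4
MUL     : 0 0
LOAD 0  : 0 0 4
DUP     : 0 0 4 4
SUB     : 0 0 0
ADD     : 0 0

4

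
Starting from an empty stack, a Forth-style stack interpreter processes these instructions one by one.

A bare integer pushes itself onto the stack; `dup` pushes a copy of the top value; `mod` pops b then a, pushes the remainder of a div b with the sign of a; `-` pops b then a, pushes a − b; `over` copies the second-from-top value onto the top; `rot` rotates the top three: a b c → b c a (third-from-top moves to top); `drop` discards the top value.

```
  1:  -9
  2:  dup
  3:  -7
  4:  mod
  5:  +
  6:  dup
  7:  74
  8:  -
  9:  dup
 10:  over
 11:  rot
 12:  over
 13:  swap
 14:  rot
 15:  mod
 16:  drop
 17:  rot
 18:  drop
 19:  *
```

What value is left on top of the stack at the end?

7225

-9   -> -9
dup  -> -9 -9
-7   -> -9 -9 -7
mod  -> -9 -2
+    -> -11
dup  -> -11 -11
74   -> -11 -11 74
-    -> -11 -85
dup  -> -11 -85 -85
over -> -11 -85 -85 -85
rot  -> -11 -85 -85 -85
over -> -11 -85 -85 -85 -85
swap -> -11 -85 -85 -85 -85
rot  -> -11 -85 -85 -85 -85
mod  -> -11 -85 -85 0
drop -> -11 -85 -85
rot  -> -85 -85 -11
drop -> -85 -85
*    -> 7225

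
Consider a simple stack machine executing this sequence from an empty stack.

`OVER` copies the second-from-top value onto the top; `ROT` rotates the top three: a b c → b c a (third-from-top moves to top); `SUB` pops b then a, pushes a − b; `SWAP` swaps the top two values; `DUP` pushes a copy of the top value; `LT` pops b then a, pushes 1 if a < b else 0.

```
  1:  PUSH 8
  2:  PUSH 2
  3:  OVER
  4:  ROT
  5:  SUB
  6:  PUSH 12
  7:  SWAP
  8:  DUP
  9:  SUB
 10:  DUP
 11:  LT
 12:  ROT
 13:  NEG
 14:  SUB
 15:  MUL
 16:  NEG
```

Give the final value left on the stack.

PUSH 8   8
PUSH 2   8 2
OVER     8 2 8
ROT      2 8 8
SUB      2 0
PUSH 12  2 0 12
SWAP     2 12 0
DUP      2 12 0 0
SUB      2 12 0
DUP      2 12 0 0
LT       2 12 0
ROT      12 0 2
NEG      12 0 -2
SUB      12 2
MUL      24
NEG      -24

-24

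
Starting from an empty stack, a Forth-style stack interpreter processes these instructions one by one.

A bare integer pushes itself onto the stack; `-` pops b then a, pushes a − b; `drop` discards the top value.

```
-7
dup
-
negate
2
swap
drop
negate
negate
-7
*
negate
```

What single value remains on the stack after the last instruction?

14

-7     → [-7]
dup    → [-7, -7]
-      → [0]
negate → [0]
2      → [0, 2]
swap   → [2, 0]
drop   → [2]
negate → [-2]
negate → [2]
-7     → [2, -7]
*      → [-14]
negate → [14]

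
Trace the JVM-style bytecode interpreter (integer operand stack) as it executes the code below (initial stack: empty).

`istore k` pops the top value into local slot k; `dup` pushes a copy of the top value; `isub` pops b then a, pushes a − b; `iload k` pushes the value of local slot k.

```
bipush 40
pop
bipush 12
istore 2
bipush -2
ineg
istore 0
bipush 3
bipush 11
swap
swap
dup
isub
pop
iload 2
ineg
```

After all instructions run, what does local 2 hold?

bipush 40 → 40
pop       → (empty)
bipush 12 → 12
istore 2  → (empty)
bipush -2 → -2
ineg      → 2
istore 0  → (empty)
bipush 3  → 3
bipush 11 → 3 11
swap      → 11 3
swap      → 3 11
dup       → 3 11 11
isub      → 3 0
pop       → 3
iload 2   → 3 12
ineg      → 3 -12

12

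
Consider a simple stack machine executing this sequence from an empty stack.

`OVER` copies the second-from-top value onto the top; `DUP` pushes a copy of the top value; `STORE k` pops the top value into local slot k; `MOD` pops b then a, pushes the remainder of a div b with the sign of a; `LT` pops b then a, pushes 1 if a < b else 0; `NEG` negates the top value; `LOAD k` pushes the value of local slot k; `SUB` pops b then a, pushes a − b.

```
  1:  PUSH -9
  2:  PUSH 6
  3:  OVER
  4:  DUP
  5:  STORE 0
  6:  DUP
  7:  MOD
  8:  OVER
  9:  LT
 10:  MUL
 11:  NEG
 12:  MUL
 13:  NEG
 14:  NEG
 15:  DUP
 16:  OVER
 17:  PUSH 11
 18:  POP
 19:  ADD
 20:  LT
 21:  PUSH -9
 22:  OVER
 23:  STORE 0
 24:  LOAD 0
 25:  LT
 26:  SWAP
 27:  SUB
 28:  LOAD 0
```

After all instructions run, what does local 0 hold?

PUSH -9 -> -9
PUSH 6  -> -9 6
OVER    -> -9 6 -9
DUP     -> -9 6 -9 -9
STORE 0 -> -9 6 -9
DUP     -> -9 6 -9 -9
MOD     -> -9 6 0
OVER    -> -9 6 0 6
LT      -> -9 6 1
MUL     -> -9 6
NEG     -> -9 -6
MUL     -> 54
NEG     -> -54
NEG     -> 54
DUP     -> 54 54
OVER    -> 54 54 54
PUSH 11 -> 54 54 54 11
POP     -> 54 54 54
ADD     -> 54 108
LT      -> 1
PUSH -9 -> 1 -9
OVER    -> 1 -9 1
STORE 0 -> 1 -9
LOAD 0  -> 1 -9 1
LT      -> 1 1
SWAP    -> 1 1
SUB     -> 0
LOAD 0  -> 0 1

1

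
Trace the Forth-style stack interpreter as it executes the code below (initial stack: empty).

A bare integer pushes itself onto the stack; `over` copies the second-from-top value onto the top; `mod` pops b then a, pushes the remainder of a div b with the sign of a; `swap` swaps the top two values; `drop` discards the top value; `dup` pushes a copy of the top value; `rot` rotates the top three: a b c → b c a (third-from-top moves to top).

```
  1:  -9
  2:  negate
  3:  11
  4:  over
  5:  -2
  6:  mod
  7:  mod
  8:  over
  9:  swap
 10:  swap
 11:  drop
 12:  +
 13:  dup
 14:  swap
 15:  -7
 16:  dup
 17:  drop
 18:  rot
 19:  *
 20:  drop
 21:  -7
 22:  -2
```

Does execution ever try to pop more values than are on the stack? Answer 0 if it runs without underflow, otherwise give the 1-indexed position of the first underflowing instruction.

0

-9      -9
negate  9
11      9 11
over    9 11 9
-2      9 11 9 -2
mod     9 11 1
mod     9 0
over    9 0 9
swap    9 9 0
swap    9 0 9
drop    9 0
+       9
dup     9 9
swap    9 9
-7      9 9 -7
dup     9 9 -7 -7
drop    9 9 -7
rot     9 -7 9
*       9 -63
drop    9
-7      9 -7
-2      9 -7 -2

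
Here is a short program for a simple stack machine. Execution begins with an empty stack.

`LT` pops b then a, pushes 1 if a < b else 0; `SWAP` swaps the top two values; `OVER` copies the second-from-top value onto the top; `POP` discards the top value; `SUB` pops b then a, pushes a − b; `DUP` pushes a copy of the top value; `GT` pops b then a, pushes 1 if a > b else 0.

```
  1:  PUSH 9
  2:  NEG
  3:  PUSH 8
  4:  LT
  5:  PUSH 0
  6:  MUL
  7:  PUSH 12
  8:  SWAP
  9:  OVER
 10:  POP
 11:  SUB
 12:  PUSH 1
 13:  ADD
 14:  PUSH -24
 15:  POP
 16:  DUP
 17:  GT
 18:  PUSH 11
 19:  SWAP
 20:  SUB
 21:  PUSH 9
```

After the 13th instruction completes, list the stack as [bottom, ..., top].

[13]

PUSH 9   9
NEG      -9
PUSH 8   -9 8
LT       1
PUSH 0   1 0
MUL      0
PUSH 12  0 12
SWAP     12 0
OVER     12 0 12
POP      12 0
SUB      12
PUSH 1   12 1
ADD      13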